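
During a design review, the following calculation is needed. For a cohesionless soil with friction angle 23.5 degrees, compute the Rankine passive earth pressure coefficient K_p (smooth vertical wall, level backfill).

K_p = (1 + sin φ)/(1 − sin φ) = tan²(45° + 23.5°/2) = 2.326.

2.33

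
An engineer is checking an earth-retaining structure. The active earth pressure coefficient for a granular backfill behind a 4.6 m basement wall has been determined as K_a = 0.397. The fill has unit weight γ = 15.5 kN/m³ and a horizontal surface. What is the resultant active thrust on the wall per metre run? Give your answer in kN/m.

65.1 kN/m

P = ½ K_a γ H² = 0.5 × 0.397 × 15.5 × 4.6² = 65.10 kN/m.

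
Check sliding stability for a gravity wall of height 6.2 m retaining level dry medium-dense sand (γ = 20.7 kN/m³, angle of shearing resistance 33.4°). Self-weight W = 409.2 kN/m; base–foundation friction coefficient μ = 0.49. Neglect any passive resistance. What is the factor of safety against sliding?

K_a = tan²(45° − 33.4°/2) = 0.2899.
P_a = ½K_aγH² = 0.5×0.2899×20.7×6.2² = 115.3 kN/m, acting at H/3 = 2.067 m above the base.
FS_sliding = μW / P_a = 0.49×409.2 / 115.3 = 1.738.

1.74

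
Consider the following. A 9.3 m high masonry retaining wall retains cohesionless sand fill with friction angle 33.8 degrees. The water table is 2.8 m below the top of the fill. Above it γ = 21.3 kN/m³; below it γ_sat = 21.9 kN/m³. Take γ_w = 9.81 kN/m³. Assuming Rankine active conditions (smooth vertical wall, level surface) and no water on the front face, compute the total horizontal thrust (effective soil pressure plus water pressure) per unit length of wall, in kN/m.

414 kN/m

K_a = tan²(45° − φ/2) = 0.2851.
γ' = 21.9 − 9.81 = 12.09 kN/m³. Depth below WT = 6.5 m.
σ'_h at WT = K_a γ d_w = 17.00 kPa; at base = 17.00 + K_a γ' × 6.5 = 39.41 kPa.
P₁ (0–2.8 m) = ½×17.00×2.8 = 23.80. P₂ (2.8–9.3 m) = ½(17.00+39.41)×6.5 = 183.3.
P_w = ½ γ_w h₂² = 0.5×9.81×6.5² = 207.2. Total = 23.80+183.3+207.2 = 414.4 kN/m.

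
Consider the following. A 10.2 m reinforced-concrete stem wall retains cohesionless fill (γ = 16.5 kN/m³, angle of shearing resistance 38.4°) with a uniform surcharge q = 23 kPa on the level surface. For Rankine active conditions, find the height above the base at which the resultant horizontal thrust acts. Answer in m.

K_a = 0.2337.
Triangular part P₁ = ½K_aγH² = 200.6 at H/3 = 3.400 m; rectangular part P₂ = K_a q H = 54.82 at H/2 = 5.100 m.
ȳ = (P₁·3.400 + P₂·5.100)/(P₁+P₂) = 3.765 m.

3.76 m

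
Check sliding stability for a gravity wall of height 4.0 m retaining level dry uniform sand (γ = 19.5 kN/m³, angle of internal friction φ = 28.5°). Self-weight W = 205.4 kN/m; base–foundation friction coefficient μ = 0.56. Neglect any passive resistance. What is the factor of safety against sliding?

K_a = tan²(45° − 28.5°/2) = 0.3540.
P_a = ½K_aγH² = 0.5×0.3540×19.5×4.0² = 55.22 kN/m, acting at H/3 = 1.333 m above the base.
FS_sliding = μW / P_a = 0.56×205.4 / 55.22 = 2.083.

2.08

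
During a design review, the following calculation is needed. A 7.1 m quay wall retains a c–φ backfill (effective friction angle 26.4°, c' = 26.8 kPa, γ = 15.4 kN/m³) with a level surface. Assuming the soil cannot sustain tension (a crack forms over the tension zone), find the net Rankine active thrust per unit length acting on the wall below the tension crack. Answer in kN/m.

6.54 kN/m

K_a = 0.3844; √K_a = 0.6200.
Tension-crack depth z_c = 2c/(γ√K_a) = 2×26.8/(15.4×0.6200) = 5.614 m.
σ_a at base = K_a γ H − 2c√K_a = 0.3844×15.4×7.1 − 2×26.8×0.6200 = 8.800 kPa.
P_a = ½ × 8.800 × (H − z_c) = 0.5×8.800×1.486 = 6.541 kN/m.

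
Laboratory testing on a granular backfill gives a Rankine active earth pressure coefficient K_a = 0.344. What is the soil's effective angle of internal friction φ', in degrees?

K_a = tan²(45° − φ/2) ⇒ 45° − φ/2 = arctan(√0.344) = 30.39°.
φ = 2(45° − 30.39°) = 29.22°.

29.2°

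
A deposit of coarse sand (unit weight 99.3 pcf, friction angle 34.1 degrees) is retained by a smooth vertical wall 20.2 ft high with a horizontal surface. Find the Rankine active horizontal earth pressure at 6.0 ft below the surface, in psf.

K_a = (1 − sin φ)/(1 + sin φ) = 0.2815.
σ_h = K_a γ z = 0.2815 × 99.3 × 6.0 = 167.7 psf.

168 psf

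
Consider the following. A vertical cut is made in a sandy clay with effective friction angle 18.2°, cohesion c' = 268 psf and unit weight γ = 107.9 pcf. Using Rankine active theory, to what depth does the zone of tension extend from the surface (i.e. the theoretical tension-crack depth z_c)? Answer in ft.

K_a = tan²(45° − 18.2°/2) = 0.5240; √K_a = 0.7239.
The active pressure is zero where K_a γ z = 2c√K_a, so z_c = 2c/(γ√K_a) = 2×268/(107.9×0.7239) = 6.862 ft.

6.86 ft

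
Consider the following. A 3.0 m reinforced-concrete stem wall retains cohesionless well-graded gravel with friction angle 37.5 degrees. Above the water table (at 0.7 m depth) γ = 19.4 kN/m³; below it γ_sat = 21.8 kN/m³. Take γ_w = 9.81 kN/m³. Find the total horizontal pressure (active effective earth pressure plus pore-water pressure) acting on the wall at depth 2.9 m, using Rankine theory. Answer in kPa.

31.3 kPa

K_a = (1 − sin φ)/(1 + sin φ) = 0.2432.
γ' = 21.8 − 9.81 = 11.99 kN/m³.
Effective vertical stress at 2.9 m: σ'_v = 19.4×0.7 + 11.99×2.20 = 39.96 kPa.
σ'_h = K_a σ'_v = 0.2432 × 39.96 = 9.717 kPa; u = γ_w × 2.20 = 21.58 kPa.
Total σ_h = 9.717 + 21.58 = 31.30 kPa.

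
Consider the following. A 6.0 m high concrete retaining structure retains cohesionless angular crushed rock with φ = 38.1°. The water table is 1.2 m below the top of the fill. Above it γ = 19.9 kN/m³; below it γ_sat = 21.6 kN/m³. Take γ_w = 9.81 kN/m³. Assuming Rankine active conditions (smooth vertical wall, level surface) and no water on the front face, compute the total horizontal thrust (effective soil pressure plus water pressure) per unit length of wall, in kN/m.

K_a = tan²(45° − φ/2) = 0.2368.
γ' = 21.6 − 9.81 = 11.79 kN/m³. Depth below WT = 4.8 m.
σ'_h at WT = K_a γ d_w = 5.656 kPa; at base = 5.656 + K_a γ' × 4.8 = 19.06 kPa.
P₁ (0–1.2 m) = ½×5.656×1.2 = 3.393. P₂ (1.2–6.0 m) = ½(5.656+19.06)×4.8 = 59.31.
P_w = ½ γ_w h₂² = 0.5×9.81×4.8² = 113.0. Total = 3.393+59.31+113.0 = 175.7 kN/m.

176 kN/m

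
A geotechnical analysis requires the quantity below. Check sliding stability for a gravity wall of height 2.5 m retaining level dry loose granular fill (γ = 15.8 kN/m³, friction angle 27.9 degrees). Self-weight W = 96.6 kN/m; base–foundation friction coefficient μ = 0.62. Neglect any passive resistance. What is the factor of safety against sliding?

K_a = tan²(45° − 27.9°/2) = 0.3625.
P_a = ½K_aγH² = 0.5×0.3625×15.8×2.5² = 17.90 kN/m, acting at H/3 = 0.8333 m above the base.
FS_sliding = μW / P_a = 0.62×96.6 / 17.90 = 3.347.

3.35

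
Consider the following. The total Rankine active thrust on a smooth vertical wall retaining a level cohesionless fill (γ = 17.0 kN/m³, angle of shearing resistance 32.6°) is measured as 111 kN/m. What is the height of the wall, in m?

6.60 m

K_a = 0.2997. P_a = ½ K_a γ H² ⇒ H = √(2P_a/(K_a γ)).
H = √(2×111/(0.2997×17.0)) = 6.601 m.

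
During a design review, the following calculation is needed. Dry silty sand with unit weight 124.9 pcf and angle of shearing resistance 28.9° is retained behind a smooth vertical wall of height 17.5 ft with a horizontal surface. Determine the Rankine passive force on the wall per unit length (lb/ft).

K_p = tan²(45° + φ/2) = 2.871.
P_p = ½ K_p γ H² = 0.5 × 2.871 × 124.9 × 17.5² = 54900 lb/ft.

54900 lb/ft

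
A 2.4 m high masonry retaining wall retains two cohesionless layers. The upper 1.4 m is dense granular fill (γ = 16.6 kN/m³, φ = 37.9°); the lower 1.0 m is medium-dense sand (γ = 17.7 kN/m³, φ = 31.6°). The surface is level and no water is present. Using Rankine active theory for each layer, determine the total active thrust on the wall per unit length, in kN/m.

K_a1 = tan²(45°−37.9°/2) = 0.2389; K_a2 = tan²(45°−31.6°/2) = 0.3123.
Layer 1: σ at base = K_a1 γ₁ h₁ = 5.553 kPa; P₁ = ½×5.553×1.4 = 3.887.
Layer 2: σ_v at top = γ₁h₁ = 23.24; σ_h top = K_a2×23.24 = 7.259; σ_h base = K_a2×(23.24+17.7×1.0) = 12.79.
P₂ = ½(7.259+12.79)×1.0 = 10.02. Total P_a = 3.887+10.02 = 13.91 kN/m.

13.9 kN/m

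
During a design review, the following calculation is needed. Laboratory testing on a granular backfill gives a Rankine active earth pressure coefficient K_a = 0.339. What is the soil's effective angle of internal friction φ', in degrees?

K_a = tan²(45° − φ/2) ⇒ 45° − φ/2 = arctan(√0.339) = 30.21°.
φ = 2(45° − 30.21°) = 29.58°.

29.6°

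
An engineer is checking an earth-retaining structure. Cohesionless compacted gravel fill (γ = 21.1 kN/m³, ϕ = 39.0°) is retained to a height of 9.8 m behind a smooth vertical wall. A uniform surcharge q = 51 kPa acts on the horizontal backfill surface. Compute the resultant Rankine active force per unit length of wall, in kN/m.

K_a = tan²(45° − φ/2) = 0.2275.
Soil triangle: ½ K_a γ H² = 0.5×0.2275×21.1×9.8² = 230.5 kN/m.
Surcharge rectangle: K_a q H = 0.2275×51×9.8 = 113.7 kN/m.
Total = 230.5 + 113.7 = 344.2 kN/m.

344 kN/m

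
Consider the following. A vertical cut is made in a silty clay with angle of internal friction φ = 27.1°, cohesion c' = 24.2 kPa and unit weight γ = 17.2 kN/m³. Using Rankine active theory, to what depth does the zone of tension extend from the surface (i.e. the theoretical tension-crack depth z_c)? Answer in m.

K_a = tan²(45° − 27.1°/2) = 0.3741; √K_a = 0.6116.
The active pressure is zero where K_a γ z = 2c√K_a, so z_c = 2c/(γ√K_a) = 2×24.2/(17.2×0.6116) = 4.601 m.

4.60 m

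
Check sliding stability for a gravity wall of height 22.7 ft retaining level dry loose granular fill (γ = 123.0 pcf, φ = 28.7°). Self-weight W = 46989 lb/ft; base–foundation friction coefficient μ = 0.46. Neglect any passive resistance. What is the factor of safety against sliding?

1.94

K_a = tan²(45° − 28.7°/2) = 0.3511.
P_a = ½K_aγH² = 0.5×0.3511×123.0×22.7² = 11130 lb/ft, acting at H/3 = 7.567 ft above the base.
FS_sliding = μW / P_a = 0.46×46989 / 11130 = 1.942.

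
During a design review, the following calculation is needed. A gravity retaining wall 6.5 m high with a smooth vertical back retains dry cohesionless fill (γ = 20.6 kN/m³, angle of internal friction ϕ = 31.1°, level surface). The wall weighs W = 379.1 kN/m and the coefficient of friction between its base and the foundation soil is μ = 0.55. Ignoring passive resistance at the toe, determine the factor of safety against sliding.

1.50

K_a = tan²(45° − 31.1°/2) = 0.3188.
P_a = ½K_aγH² = 0.5×0.3188×20.6×6.5² = 138.7 kN/m, acting at H/3 = 2.167 m above the base.
FS_sliding = μW / P_a = 0.55×379.1 / 138.7 = 1.503.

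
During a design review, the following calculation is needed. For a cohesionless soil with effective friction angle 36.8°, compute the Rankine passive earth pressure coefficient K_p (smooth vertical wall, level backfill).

K_p = (1 + sin φ)/(1 − sin φ) = tan²(45° + 36.8°/2) = 3.988.

3.99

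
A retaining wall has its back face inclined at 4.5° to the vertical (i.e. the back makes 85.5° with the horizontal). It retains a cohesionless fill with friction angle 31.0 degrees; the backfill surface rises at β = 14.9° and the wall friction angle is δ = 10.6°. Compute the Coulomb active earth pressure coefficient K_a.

0.402

K_a = sin²(α+φ) / [sin²α · sin(α−δ) · (1 + √{sin(φ+δ)sin(φ−β) / (sin(α−δ)sin(α+β))})²].
With α = 85.5°, φ = 31.0°, δ = 10.6°, β = 14.9°: K_a = 0.4023.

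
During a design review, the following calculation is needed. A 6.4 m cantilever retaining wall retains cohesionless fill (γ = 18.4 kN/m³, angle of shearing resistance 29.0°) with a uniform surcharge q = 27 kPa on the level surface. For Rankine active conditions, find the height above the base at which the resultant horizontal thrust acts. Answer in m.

K_a = 0.3470.
Triangular part P₁ = ½K_aγH² = 130.8 at H/3 = 2.133 m; rectangular part P₂ = K_a q H = 59.96 at H/2 = 3.200 m.
ȳ = (P₁·2.133 + P₂·3.200)/(P₁+P₂) = 2.469 m.

2.47 m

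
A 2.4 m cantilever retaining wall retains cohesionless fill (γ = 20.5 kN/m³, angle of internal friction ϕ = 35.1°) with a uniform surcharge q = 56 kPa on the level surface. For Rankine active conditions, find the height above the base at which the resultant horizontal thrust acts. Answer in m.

K_a = 0.2698.
Triangular part P₁ = ½K_aγH² = 15.93 at H/3 = 0.8000 m; rectangular part P₂ = K_a q H = 36.27 at H/2 = 1.200 m.
ȳ = (P₁·0.8000 + P₂·1.200)/(P₁+P₂) = 1.078 m.

1.08 m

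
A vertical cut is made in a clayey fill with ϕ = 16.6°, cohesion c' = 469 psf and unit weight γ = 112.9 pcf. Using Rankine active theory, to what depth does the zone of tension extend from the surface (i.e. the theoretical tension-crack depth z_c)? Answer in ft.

K_a = tan²(45° − 16.6°/2) = 0.5556; √K_a = 0.7454.
The active pressure is zero where K_a γ z = 2c√K_a, so z_c = 2c/(γ√K_a) = 2×469/(112.9×0.7454) = 11.15 ft.

11.1 ft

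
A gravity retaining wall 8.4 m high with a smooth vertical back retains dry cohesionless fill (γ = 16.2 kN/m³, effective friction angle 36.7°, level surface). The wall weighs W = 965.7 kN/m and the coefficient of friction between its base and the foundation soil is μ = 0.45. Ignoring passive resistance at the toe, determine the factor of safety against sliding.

K_a = tan²(45° − 36.7°/2) = 0.2519.
P_a = ½K_aγH² = 0.5×0.2519×16.2×8.4² = 143.9 kN/m, acting at H/3 = 2.800 m above the base.
FS_sliding = μW / P_a = 0.45×965.7 / 143.9 = 3.019.

3.02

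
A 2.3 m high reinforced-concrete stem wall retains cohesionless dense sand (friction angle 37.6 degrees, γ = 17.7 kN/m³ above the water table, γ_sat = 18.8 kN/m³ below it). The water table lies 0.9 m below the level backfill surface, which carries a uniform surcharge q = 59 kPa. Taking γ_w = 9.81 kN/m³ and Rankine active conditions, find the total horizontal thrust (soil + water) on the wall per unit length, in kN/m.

K_a = tan²(45° − φ/2) = 0.2421.
γ' = 18.8 − 9.81 = 8.990 kN/m³. h₂ = H − d_w = 1.4 m.
σ'_h: at surface K_a·q = 14.29; at WT K_a(q+γd_w) = 18.14; at base K_a(q+γd_w+γ'h₂) = 21.19 kPa.
P₁ = ½(14.29+18.14)×0.9 = 14.59; P₂ = ½(18.14+21.19)×1.4 = 27.53; P_w = ½γ_w h₂² = 9.614.
Total = 14.59+27.53+9.614 = 51.74 kN/m.

51.7 kN/m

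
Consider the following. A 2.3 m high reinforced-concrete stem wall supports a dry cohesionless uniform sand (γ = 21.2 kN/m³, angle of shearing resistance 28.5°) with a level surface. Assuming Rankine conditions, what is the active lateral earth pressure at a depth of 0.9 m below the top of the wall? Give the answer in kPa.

K_a = (1 − sin φ)/(1 + sin φ) = 0.3540.
σ_h = K_a γ z = 0.3540 × 21.2 × 0.9 = 6.753 kPa.

6.75 kPa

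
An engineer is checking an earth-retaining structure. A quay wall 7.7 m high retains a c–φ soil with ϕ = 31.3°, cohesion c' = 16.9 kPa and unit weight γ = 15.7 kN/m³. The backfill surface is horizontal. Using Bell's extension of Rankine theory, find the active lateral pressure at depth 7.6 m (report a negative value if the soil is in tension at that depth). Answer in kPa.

K_a = (1 − sin φ)/(1 + sin φ) = 0.3162.
σ_a = K_a γ z − 2c√K_a = 0.3162×15.7×7.6 − 2×16.9×0.5623 = 18.72 kPa.

18.7 kPa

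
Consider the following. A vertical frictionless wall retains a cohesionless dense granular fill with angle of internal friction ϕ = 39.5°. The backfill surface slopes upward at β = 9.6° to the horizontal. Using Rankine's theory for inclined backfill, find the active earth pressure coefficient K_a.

0.229

K_a = cos β · (cos β − √(cos²β − cos²φ)) / (cos β + √(cos²β − cos²φ)).
cos β = 0.9860, cos φ = 0.7716, √(cos²β − cos²φ) = 0.6138.
K_a = 0.9860 × (0.9860 − 0.6138)/(0.9860 + 0.6138) = 0.2294.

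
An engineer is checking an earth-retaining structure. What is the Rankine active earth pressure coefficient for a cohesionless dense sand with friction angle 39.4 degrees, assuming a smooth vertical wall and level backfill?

0.223

K_a = (1 − sin φ)/(1 + sin φ) = (1 − sin 39.4°)/(1 + sin 39.4°) = 0.2234.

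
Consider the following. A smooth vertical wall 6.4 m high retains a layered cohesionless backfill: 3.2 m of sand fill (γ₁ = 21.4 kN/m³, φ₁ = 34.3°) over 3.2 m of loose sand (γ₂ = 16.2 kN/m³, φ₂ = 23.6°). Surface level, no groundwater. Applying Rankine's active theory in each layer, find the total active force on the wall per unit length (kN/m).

K_a1 = tan²(45°−34.3°/2) = 0.2792; K_a2 = tan²(45°−23.6°/2) = 0.4282.
Layer 1: σ at base = K_a1 γ₁ h₁ = 19.12 kPa; P₁ = ½×19.12×3.2 = 30.59.
Layer 2: σ_v at top = γ₁h₁ = 68.48; σ_h top = K_a2×68.48 = 29.32; σ_h base = K_a2×(68.48+16.2×3.2) = 51.52.
P₂ = ½(29.32+51.52)×3.2 = 129.4. Total P_a = 30.59+129.4 = 159.9 kN/m.

160 kN/m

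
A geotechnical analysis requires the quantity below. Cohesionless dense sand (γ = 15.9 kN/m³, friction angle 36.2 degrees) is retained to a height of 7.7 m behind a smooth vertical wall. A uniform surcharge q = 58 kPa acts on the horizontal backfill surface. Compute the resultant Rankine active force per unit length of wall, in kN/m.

K_a = tan²(45° − φ/2) = 0.2574.
Soil triangle: ½ K_a γ H² = 0.5×0.2574×15.9×7.7² = 121.3 kN/m.
Surcharge rectangle: K_a q H = 0.2574×58×7.7 = 114.9 kN/m.
Total = 121.3 + 114.9 = 236.3 kN/m.

236 kN/m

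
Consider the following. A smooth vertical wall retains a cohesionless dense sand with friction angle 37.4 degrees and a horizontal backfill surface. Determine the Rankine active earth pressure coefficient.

0.244

K_a = tan²(45° − φ/2) = tan²(26.30°) = 0.2443.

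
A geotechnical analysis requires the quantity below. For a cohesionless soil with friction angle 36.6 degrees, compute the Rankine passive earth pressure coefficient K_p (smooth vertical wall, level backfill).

K_p = (1 + sin φ)/(1 − sin φ) = tan²(45° + 36.6°/2) = 3.953.

3.95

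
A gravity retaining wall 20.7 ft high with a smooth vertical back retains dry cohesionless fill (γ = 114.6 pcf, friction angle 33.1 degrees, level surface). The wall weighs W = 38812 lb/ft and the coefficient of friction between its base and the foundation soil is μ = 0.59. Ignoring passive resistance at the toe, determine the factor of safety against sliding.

3.18

K_a = tan²(45° − 33.1°/2) = 0.2936.
P_a = ½K_aγH² = 0.5×0.2936×114.6×20.7² = 7208 lb/ft, acting at H/3 = 6.900 ft above the base.
FS_sliding = μW / P_a = 0.59×38812 / 7208 = 3.177.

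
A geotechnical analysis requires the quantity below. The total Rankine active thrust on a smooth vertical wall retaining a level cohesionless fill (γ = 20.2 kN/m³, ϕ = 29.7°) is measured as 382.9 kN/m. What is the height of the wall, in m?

K_a = 0.3374. P_a = ½ K_a γ H² ⇒ H = √(2P_a/(K_a γ)).
H = √(2×382.9/(0.3374×20.2)) = 10.60 m.

10.6 m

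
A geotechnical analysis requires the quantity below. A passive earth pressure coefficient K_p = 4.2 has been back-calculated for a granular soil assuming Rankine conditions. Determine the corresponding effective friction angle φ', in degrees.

38.0°

K_p = (1+sin φ)/(1−sin φ) ⇒ sin φ = (K_p − 1)/(K_p + 1) = 0.6154.
φ = arcsin(0.6154) = 37.98°.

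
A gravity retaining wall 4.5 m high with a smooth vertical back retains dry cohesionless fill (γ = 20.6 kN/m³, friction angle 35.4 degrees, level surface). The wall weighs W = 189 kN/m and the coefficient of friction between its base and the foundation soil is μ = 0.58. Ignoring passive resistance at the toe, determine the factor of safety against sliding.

1.97

K_a = tan²(45° − 35.4°/2) = 0.2664.
P_a = ½K_aγH² = 0.5×0.2664×20.6×4.5² = 55.56 kN/m, acting at H/3 = 1.500 m above the base.
FS_sliding = μW / P_a = 0.58×189 / 55.56 = 1.973.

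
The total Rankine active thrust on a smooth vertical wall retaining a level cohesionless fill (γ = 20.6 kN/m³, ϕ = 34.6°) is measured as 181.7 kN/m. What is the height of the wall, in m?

K_a = 0.2756. P_a = ½ K_a γ H² ⇒ H = √(2P_a/(K_a γ)).
H = √(2×181.7/(0.2756×20.6)) = 8.000 m.

8.00 m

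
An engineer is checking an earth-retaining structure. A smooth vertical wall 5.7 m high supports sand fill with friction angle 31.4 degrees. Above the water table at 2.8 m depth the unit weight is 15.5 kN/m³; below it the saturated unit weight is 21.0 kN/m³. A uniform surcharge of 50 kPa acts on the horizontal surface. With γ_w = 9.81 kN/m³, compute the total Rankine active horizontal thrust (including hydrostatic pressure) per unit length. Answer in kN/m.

K_a = tan²(45° − φ/2) = 0.3149.
γ' = 21.0 − 9.81 = 11.19 kN/m³. h₂ = H − d_w = 2.9 m.
σ'_h: at surface K_a·q = 15.75; at WT K_a(q+γd_w) = 29.41; at base K_a(q+γd_w+γ'h₂) = 39.63 kPa.
P₁ = ½(15.75+29.41)×2.8 = 63.22; P₂ = ½(29.41+39.63)×2.9 = 100.1; P_w = ½γ_w h₂² = 41.25.
Total = 63.22+100.1+41.25 = 204.6 kN/m.

205 kN/m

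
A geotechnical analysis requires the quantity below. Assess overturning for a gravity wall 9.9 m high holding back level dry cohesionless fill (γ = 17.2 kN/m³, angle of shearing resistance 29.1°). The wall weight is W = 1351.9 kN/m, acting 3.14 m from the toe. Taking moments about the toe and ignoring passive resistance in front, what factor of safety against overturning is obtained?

K_a = tan²(45° − 29.1°/2) = 0.3456.
P_a = ½K_aγH² = 0.5×0.3456×17.2×9.9² = 291.3 kN/m, acting at H/3 = 3.300 m above the base.
Overturning moment M_o = P_a × H/3 = 291.3 × 3.300 = 961.3.
Resisting moment M_r = W × 3.14 = 1351.9 × 3.14 = 4245.
FS_overturning = M_r/M_o = 4245/961.3 = 4.416.

4.42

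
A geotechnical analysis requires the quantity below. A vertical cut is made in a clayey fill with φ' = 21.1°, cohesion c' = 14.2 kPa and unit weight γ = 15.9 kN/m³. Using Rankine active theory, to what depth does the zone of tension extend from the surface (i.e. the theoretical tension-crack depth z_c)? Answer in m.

K_a = tan²(45° − 21.1°/2) = 0.4706; √K_a = 0.6860.
The active pressure is zero where K_a γ z = 2c√K_a, so z_c = 2c/(γ√K_a) = 2×14.2/(15.9×0.6860) = 2.604 m.

2.60 m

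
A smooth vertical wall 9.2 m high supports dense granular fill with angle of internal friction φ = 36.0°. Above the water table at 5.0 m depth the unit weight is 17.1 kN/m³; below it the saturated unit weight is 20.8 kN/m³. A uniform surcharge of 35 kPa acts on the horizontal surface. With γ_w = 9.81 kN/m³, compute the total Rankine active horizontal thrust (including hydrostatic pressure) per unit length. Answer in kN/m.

K_a = tan²(45° − φ/2) = 0.2596.
γ' = 20.8 − 9.81 = 10.99 kN/m³. h₂ = H − d_w = 4.2 m.
σ'_h: at surface K_a·q = 9.087; at WT K_a(q+γd_w) = 31.28; at base K_a(q+γd_w+γ'h₂) = 43.27 kPa.
P₁ = ½(9.087+31.28)×5.0 = 100.9; P₂ = ½(31.28+43.27)×4.2 = 156.6; P_w = ½γ_w h₂² = 86.52.
Total = 100.9+156.6+86.52 = 344.0 kN/m.

344 kN/m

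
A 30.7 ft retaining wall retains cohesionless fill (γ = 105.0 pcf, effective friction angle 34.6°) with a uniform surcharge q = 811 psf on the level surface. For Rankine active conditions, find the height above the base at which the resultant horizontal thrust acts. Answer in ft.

11.9 ft

K_a = 0.2756.
Triangular part P₁ = ½K_aγH² = 13640 at H/3 = 10.23 ft; rectangular part P₂ = K_a q H = 6863 at H/2 = 15.35 ft.
ȳ = (P₁·10.23 + P₂·15.35)/(P₁+P₂) = 11.95 ft.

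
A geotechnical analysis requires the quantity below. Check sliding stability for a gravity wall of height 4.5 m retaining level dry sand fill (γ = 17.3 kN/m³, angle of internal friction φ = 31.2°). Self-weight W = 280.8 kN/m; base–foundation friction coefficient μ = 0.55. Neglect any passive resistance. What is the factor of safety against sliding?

2.78

K_a = tan²(45° − 31.2°/2) = 0.3175.
P_a = ½K_aγH² = 0.5×0.3175×17.3×4.5² = 55.61 kN/m, acting at H/3 = 1.500 m above the base.
FS_sliding = μW / P_a = 0.55×280.8 / 55.61 = 2.777.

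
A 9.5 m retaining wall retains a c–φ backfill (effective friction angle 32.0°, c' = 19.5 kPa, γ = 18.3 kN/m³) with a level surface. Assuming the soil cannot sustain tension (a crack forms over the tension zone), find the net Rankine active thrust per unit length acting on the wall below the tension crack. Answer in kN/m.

89.9 kN/m

K_a = 0.3073; √K_a = 0.5543.
Tension-crack depth z_c = 2c/(γ√K_a) = 2×19.5/(18.3×0.5543) = 3.845 m.
σ_a at base = K_a γ H − 2c√K_a = 0.3073×18.3×9.5 − 2×19.5×0.5543 = 31.80 kPa.
P_a = ½ × 31.80 × (H − z_c) = 0.5×31.80×5.655 = 89.92 kN/m.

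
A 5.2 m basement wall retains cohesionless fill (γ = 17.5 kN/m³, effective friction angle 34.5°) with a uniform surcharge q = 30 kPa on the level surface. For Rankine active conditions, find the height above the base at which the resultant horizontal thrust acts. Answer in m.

2.08 m

K_a = 0.2768.
Triangular part P₁ = ½K_aγH² = 65.49 at H/3 = 1.733 m; rectangular part P₂ = K_a q H = 43.18 at H/2 = 2.600 m.
ȳ = (P₁·1.733 + P₂·2.600)/(P₁+P₂) = 2.078 m.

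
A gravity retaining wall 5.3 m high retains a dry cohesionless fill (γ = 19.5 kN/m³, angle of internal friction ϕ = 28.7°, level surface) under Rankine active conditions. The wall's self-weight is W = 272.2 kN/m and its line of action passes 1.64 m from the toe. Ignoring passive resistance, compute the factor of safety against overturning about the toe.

2.63

K_a = tan²(45° − 28.7°/2) = 0.3511.
P_a = ½K_aγH² = 0.5×0.3511×19.5×5.3² = 96.17 kN/m, acting at H/3 = 1.767 m above the base.
Overturning moment M_o = P_a × H/3 = 96.17 × 1.767 = 169.9.
Resisting moment M_r = W × 1.64 = 272.2 × 1.64 = 446.4.
FS_overturning = M_r/M_o = 446.4/169.9 = 2.627.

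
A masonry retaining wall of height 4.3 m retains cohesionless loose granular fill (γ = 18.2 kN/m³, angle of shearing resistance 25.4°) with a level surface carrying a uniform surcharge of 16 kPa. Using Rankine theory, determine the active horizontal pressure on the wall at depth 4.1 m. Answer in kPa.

36.2 kPa

K_a = (1 − sin φ)/(1 + sin φ) = 0.3996.
σ_v = γz + q = 18.2 × 4.1 + 16 = 90.62 kPa.
σ_h = K_a σ_v = 0.3996 × 90.62 = 36.22 kPa.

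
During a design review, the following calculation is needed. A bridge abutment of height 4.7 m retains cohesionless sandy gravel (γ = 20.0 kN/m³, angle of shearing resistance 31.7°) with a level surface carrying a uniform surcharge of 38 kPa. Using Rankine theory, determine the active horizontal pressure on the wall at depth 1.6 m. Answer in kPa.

K_a = (1 − sin φ)/(1 + sin φ) = 0.3111.
σ_v = γz + q = 20.0 × 1.6 + 38 = 70.00 kPa.
σ_h = K_a σ_v = 0.3111 × 70.00 = 21.77 kPa.

21.8 kPa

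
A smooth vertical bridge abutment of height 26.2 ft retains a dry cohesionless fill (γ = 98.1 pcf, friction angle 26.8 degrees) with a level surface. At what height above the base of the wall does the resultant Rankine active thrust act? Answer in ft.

K_a = 0.3785.
The pressure distribution is triangular, so the resultant acts at H/3 above the base = 26.2/3 = 8.733 ft.

8.73 ft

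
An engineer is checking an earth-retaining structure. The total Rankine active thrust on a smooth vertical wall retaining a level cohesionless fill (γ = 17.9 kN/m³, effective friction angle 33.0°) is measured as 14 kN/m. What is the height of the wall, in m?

2.30 m

K_a = 0.2948. P_a = ½ K_a γ H² ⇒ H = √(2P_a/(K_a γ)).
H = √(2×14/(0.2948×17.9)) = 2.303 m.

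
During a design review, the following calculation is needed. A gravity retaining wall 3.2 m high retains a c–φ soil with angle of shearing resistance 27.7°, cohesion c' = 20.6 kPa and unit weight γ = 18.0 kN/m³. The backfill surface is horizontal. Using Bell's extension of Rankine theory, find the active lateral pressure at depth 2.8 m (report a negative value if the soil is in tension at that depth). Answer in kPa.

-6.49 kPa

K_a = (1 − sin φ)/(1 + sin φ) = 0.3653.
σ_a = K_a γ z − 2c√K_a = 0.3653×18.0×2.8 − 2×20.6×0.6044 = -6.490 kPa.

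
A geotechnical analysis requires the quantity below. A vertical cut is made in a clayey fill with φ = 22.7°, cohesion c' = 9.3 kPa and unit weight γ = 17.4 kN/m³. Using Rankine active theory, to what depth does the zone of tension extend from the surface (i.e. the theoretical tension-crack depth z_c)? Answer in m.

K_a = tan²(45° − 22.7°/2) = 0.4431; √K_a = 0.6657.
The active pressure is zero where K_a γ z = 2c√K_a, so z_c = 2c/(γ√K_a) = 2×9.3/(17.4×0.6657) = 1.606 m.

1.61 m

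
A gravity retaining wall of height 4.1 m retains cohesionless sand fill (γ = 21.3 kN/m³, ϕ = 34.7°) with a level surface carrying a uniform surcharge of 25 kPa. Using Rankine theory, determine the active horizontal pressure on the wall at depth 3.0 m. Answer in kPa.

24.4 kPa

K_a = (1 − sin φ)/(1 + sin φ) = 0.2745.
σ_v = γz + q = 21.3 × 3.0 + 25 = 88.90 kPa.
σ_h = K_a σ_v = 0.2745 × 88.90 = 24.40 kPa.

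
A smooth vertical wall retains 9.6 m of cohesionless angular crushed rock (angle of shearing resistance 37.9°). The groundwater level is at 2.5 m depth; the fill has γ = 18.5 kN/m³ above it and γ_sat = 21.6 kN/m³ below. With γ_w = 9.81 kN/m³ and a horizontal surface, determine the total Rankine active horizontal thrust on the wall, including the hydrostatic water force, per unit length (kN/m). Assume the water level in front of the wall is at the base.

411 kN/m

K_a = tan²(45° − φ/2) = 0.2389.
γ' = 21.6 − 9.81 = 11.79 kN/m³. Depth below WT = 7.1 m.
σ'_h at WT = K_a γ d_w = 11.05 kPa; at base = 11.05 + K_a γ' × 7.1 = 31.05 kPa.
P₁ (0–2.5 m) = ½×11.05×2.5 = 13.81. P₂ (2.5–9.6 m) = ½(11.05+31.05)×7.1 = 149.5.
P_w = ½ γ_w h₂² = 0.5×9.81×7.1² = 247.3. Total = 13.81+149.5+247.3 = 410.5 kN/m.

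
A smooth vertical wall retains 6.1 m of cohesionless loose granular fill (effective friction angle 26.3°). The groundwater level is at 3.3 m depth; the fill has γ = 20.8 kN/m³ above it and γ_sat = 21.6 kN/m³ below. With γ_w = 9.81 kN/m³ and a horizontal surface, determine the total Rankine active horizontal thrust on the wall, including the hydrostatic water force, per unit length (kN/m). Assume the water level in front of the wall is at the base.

K_a = tan²(45° − φ/2) = 0.3859.
γ' = 21.6 − 9.81 = 11.79 kN/m³. Depth below WT = 2.8 m.
σ'_h at WT = K_a γ d_w = 26.49 kPa; at base = 26.49 + K_a γ' × 2.8 = 39.23 kPa.
P₁ (0–3.3 m) = ½×26.49×3.3 = 43.71. P₂ (3.3–6.1 m) = ½(26.49+39.23)×2.8 = 92.01.
P_w = ½ γ_w h₂² = 0.5×9.81×2.8² = 38.46. Total = 43.71+92.01+38.46 = 174.2 kN/m.

174 kN/m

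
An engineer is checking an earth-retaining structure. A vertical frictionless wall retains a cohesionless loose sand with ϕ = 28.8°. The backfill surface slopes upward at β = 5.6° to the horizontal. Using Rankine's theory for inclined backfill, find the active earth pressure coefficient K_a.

K_a = cos β · (cos β − √(cos²β − cos²φ)) / (cos β + √(cos²β − cos²φ)).
cos β = 0.9952, cos φ = 0.8763, √(cos²β − cos²φ) = 0.4718.
K_a = 0.9952 × (0.9952 − 0.4718)/(0.9952 + 0.4718) = 0.3551.

0.355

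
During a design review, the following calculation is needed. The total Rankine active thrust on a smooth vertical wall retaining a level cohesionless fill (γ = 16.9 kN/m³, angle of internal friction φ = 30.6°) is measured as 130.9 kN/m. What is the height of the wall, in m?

K_a = 0.3253. P_a = ½ K_a γ H² ⇒ H = √(2P_a/(K_a γ)).
H = √(2×130.9/(0.3253×16.9)) = 6.900 m.

6.90 m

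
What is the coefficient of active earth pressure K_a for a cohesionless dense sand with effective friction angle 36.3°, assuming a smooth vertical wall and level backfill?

K_a = tan²(45° − φ/2) = tan²(26.85°) = 0.2563.

0.256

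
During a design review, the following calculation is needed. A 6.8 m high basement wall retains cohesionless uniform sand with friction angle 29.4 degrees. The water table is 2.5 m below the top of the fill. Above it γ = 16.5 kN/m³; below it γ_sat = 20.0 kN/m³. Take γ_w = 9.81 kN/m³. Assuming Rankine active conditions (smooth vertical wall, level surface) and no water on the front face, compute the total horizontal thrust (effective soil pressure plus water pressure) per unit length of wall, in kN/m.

201 kN/m

K_a = tan²(45° − φ/2) = 0.3415.
γ' = 20.0 − 9.81 = 10.19 kN/m³. Depth below WT = 4.3 m.
σ'_h at WT = K_a γ d_w = 14.09 kPa; at base = 14.09 + K_a γ' × 4.3 = 29.05 kPa.
P₁ (0–2.5 m) = ½×14.09×2.5 = 17.61. P₂ (2.5–6.8 m) = ½(14.09+29.05)×4.3 = 92.74.
P_w = ½ γ_w h₂² = 0.5×9.81×4.3² = 90.69. Total = 17.61+92.74+90.69 = 201.0 kN/m.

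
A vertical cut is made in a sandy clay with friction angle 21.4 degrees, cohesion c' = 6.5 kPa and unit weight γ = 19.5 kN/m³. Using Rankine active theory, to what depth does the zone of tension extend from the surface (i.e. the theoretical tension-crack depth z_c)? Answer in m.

0.977 m

K_a = tan²(45° − 21.4°/2) = 0.4653; √K_a = 0.6822.
The active pressure is zero where K_a γ z = 2c√K_a, so z_c = 2c/(γ√K_a) = 2×6.5/(19.5×0.6822) = 0.9773 m.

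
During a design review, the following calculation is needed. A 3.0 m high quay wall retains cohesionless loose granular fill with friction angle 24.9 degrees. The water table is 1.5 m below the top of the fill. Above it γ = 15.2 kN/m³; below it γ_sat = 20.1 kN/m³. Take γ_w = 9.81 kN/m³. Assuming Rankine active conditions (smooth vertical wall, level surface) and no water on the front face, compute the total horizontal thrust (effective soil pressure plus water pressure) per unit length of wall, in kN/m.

K_a = tan²(45° − φ/2) = 0.4074.
γ' = 20.1 − 9.81 = 10.29 kN/m³. Depth below WT = 1.5 m.
σ'_h at WT = K_a γ d_w = 9.289 kPa; at base = 9.289 + K_a γ' × 1.5 = 15.58 kPa.
P₁ (0–1.5 m) = ½×9.289×1.5 = 6.967. P₂ (1.5–3.0 m) = ½(9.289+15.58)×1.5 = 18.65.
P_w = ½ γ_w h₂² = 0.5×9.81×1.5² = 11.04. Total = 6.967+18.65+11.04 = 36.65 kN/m.

36.7 kN/m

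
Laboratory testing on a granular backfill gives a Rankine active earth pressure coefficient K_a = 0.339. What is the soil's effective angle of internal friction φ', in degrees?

K_a = tan²(45° − φ/2) ⇒ 45° − φ/2 = arctan(√0.339) = 30.21°.
φ = 2(45° − 30.21°) = 29.58°.

29.6°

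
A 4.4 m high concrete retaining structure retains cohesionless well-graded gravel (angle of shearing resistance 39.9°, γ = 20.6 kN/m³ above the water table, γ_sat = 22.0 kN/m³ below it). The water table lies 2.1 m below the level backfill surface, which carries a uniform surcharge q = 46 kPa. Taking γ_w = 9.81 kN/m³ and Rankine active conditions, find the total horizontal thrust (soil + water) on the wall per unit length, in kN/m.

K_a = tan²(45° − φ/2) = 0.2184.
γ' = 22.0 − 9.81 = 12.19 kN/m³. h₂ = H − d_w = 2.3 m.
σ'_h: at surface K_a·q = 10.05; at WT K_a(q+γd_w) = 19.50; at base K_a(q+γd_w+γ'h₂) = 25.62 kPa.
P₁ = ½(10.05+19.50)×2.1 = 31.02; P₂ = ½(19.50+25.62)×2.3 = 51.89; P_w = ½γ_w h₂² = 25.95.
Total = 31.02+51.89+25.95 = 108.9 kN/m.

109 kN/m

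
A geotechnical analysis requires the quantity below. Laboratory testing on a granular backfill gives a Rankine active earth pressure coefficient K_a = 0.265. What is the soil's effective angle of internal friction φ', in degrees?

K_a = tan²(45° − φ/2) ⇒ 45° − φ/2 = arctan(√0.265) = 27.24°.
φ = 2(45° − 27.24°) = 35.52°.

35.5°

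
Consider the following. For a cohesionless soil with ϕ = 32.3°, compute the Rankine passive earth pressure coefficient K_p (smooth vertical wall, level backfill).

3.30

K_p = (1 + sin φ)/(1 − sin φ) = tan²(45° + 32.3°/2) = 3.295.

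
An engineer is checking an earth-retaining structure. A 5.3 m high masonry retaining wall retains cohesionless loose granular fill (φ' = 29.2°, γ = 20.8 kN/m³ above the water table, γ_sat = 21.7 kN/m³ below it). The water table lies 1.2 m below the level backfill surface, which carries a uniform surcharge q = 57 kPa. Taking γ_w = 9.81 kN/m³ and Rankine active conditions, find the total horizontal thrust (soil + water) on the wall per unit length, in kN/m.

K_a = tan²(45° − φ/2) = 0.3442.
γ' = 21.7 − 9.81 = 11.89 kN/m³. h₂ = H − d_w = 4.1 m.
σ'_h: at surface K_a·q = 19.62; at WT K_a(q+γd_w) = 28.21; at base K_a(q+γd_w+γ'h₂) = 44.99 kPa.
P₁ = ½(19.62+28.21)×1.2 = 28.70; P₂ = ½(28.21+44.99)×4.1 = 150.1; P_w = ½γ_w h₂² = 82.45.
Total = 28.70+150.1+82.45 = 261.2 kN/m.

261 kN/m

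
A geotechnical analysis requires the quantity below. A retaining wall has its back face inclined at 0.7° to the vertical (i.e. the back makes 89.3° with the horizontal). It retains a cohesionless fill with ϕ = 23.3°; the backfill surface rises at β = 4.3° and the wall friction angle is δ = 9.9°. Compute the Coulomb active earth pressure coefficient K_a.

K_a = sin²(α+φ) / [sin²α · sin(α−δ) · (1 + √{sin(φ+δ)sin(φ−β) / (sin(α−δ)sin(α+β))})²].
With α = 89.3°, φ = 23.3°, δ = 9.9°, β = 4.3°: K_a = 0.4263.

0.426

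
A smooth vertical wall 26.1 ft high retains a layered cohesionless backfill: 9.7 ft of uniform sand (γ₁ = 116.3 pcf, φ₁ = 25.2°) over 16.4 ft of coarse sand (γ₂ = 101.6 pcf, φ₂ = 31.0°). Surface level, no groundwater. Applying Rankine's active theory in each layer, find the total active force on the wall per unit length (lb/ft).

12500 lb/ft

K_a1 = tan²(45°−25.2°/2) = 0.4027; K_a2 = tan²(45°−31.0°/2) = 0.3201.
Layer 1: σ at base = K_a1 γ₁ h₁ = 454.3 psf; P₁ = ½×454.3×9.7 = 2204.
Layer 2: σ_v at top = γ₁h₁ = 1128; σ_h top = K_a2×1128 = 361.1; σ_h base = K_a2×(1128+101.6×16.4) = 894.5.
P₂ = ½(361.1+894.5)×16.4 = 10300. Total P_a = 2204+10300 = 12500 lb/ft.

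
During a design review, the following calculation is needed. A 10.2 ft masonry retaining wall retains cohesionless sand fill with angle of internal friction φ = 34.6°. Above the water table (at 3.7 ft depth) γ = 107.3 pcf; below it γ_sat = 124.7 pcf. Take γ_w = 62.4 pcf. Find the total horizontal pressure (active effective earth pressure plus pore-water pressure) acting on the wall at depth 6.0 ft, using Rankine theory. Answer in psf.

K_a = (1 − sin φ)/(1 + sin φ) = 0.2756.
γ' = 124.7 − 62.4 = 62.30 pcf.
Effective vertical stress at 6.0 ft: σ'_v = 107.3×3.7 + 62.30×2.30 = 540.3 psf.
σ'_h = K_a σ'_v = 0.2756 × 540.3 = 148.9 psf; u = γ_w × 2.30 = 143.5 psf.
Total σ_h = 148.9 + 143.5 = 292.4 psf.

292 psf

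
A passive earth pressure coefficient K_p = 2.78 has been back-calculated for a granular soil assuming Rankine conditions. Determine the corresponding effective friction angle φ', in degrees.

K_p = (1+sin φ)/(1−sin φ) ⇒ sin φ = (K_p − 1)/(K_p + 1) = 0.4709.
φ = arcsin(0.4709) = 28.09°.

28.1°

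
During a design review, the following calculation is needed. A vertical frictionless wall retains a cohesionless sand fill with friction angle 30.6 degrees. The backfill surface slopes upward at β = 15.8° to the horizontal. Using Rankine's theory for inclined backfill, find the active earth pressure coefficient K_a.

0.368

K_a = cos β · (cos β − √(cos²β − cos²φ)) / (cos β + √(cos²β − cos²φ)).
cos β = 0.9622, cos φ = 0.8607, √(cos²β − cos²φ) = 0.4301.
K_a = 0.9622 × (0.9622 − 0.4301)/(0.9622 + 0.4301) = 0.3677.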